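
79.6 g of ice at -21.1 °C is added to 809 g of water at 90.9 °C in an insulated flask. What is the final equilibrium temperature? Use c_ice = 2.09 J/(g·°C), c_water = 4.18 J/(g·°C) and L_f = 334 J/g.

Net heat exchanged in the isolated system is zero:
warm ice to 0 °C: 79.6×2.09×(0 − (-21.1)) = 3510.3
  latent heat to melt: 79.6×334 = 26586
  warm the meltwater: 332.73 T
  water cools: 809×4.18×(T − 90.9) = 3381.6(T − 90.9)
3714.3 T = 307389 − 30097 = 277293
T ≈ 74.65 °C — above 0 °C, consistent with complete melting.

T_f ≈ 74.7 °C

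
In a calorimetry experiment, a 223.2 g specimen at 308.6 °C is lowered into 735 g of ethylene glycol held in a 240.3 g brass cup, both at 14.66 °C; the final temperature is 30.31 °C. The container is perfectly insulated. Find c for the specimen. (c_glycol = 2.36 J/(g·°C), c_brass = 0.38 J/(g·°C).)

c ≈ 0.46 J/(g·°C)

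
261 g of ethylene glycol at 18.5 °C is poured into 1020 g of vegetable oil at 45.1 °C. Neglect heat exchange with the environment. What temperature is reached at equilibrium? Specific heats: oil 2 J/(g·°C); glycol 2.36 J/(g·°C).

T_f ≈ 38.9 °C

T_f is the heat-capacity-weighted average of the initial temperatures:
T_f = (2040·45.1 + 615.96·18.5) / (2040 + 615.96)
    = 103399 / 2656 ≈ 38.93 °C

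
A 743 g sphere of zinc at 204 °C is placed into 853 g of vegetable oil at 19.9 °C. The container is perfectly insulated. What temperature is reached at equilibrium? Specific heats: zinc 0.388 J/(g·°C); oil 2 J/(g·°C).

T_f ≈ 46.5 °C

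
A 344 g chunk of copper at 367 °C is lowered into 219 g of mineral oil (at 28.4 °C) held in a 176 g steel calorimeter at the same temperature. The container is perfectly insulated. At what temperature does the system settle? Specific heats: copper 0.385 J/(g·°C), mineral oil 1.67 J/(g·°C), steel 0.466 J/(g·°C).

T_f is the heat-capacity-weighted average of the initial temperatures:
T_f = (132.44*367 + 365.73*28.4 + 82.02*28.4) / (132.44 + 365.73 + 82.02)
    = 61321 / 580.19 ≈ 105.69 °C

T_f ≈ 105.7 °C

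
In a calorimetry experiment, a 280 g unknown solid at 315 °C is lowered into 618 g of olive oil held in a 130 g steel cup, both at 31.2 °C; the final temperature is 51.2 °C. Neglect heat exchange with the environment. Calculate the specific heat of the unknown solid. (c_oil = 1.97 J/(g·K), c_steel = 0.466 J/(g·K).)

c ≈ 0.346 J/(g·K)

Setting the total heat transfer to zero:
280×c×(51.2 − 315) + 618×1.97×(51.2 − 31.2) + 130×0.466×(51.2 − 31.2) = 0
-73864 c = -25561
c = -25561/-73864 ≈ 0.3461 J/(g·K)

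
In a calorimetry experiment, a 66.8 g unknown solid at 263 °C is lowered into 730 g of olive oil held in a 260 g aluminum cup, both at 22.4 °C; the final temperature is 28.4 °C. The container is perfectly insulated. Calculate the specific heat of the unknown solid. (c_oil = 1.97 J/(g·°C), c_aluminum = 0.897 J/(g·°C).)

c ≈ 0.64 J/(g·°C)

Setting the total heat transfer to zero:
66.8·c·(28.4 − 263) + 730·1.97·(28.4 − 22.4) + 260·0.897·(28.4 − 22.4) = 0
-15671 c = -10028
c = -10028/-15671 ≈ 0.6399 J/(g·°C)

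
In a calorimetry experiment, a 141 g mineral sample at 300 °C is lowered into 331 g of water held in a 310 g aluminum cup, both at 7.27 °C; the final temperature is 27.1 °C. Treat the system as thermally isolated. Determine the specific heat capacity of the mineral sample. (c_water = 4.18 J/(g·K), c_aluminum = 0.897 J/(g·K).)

Let T be the final temperature. ΣQ_i = 0:
141·c·(27.1 − 300) + 331·4.18·(27.1 − 7.27) + 310·0.897·(27.1 − 7.27) = 0
-38479 c = -32951
c = -32951/-38479 ≈ 0.8563 J/(g·K)

c ≈ 0.856 J/(g·K)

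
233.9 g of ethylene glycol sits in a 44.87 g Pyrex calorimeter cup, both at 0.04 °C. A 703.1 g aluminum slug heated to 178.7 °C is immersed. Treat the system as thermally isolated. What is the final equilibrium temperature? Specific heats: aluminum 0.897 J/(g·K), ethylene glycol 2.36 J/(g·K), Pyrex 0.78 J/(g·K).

Let T be the final temperature. ΣQ_i = 0:
703.1·0.897·(T − 178.7) + 233.9·2.36·(T − 0.04) + 44.87·0.78·(T − 0.04) = 0
630.68(T − 178.7) + 552(T − 0.04) + 35(T − 0.04) = 0
(630.68 + 552 + 35) T = 630.68·178.7 + 552·0.04 + 35·0.04
T = 112726 / 1217.7 = 92.6 °C

T_f ≈ 92.6 °C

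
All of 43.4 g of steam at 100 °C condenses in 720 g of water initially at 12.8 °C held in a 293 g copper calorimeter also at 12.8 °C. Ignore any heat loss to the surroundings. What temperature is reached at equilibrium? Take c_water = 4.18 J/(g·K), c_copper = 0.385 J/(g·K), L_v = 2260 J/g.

Sum of m c ΔT and latent-heat terms is zero:
latent heat released on condensation: 43.4×2260 = 98084
  condensed water 100 °C→T: 181.41(T − 100)
  water warms: 720×4.18×(T − 12.8) = 3009.6(T − 12.8)
  copper cup: 293×0.385×(T − 12.8) = 112.81(T − 12.8)
3303.8 T = 98084 + 18141 + 39967 = 156192
T ≈ 47.28 °C, under the boiling point, so the assumption holds.

T_f ≈ 47.3 °C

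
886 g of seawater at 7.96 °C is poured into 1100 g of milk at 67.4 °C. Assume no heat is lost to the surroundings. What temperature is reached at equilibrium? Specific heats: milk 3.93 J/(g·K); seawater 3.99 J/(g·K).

T_f ≈ 40.7 °C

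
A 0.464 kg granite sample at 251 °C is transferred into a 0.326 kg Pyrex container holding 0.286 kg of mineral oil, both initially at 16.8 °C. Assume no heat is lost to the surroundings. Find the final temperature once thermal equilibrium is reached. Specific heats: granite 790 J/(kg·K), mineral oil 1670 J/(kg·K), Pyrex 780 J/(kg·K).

T_f ≈ 95.0 °C

Net heat exchanged in the isolated system is zero:
0.464*790*(T − 251) + 0.286*1670*(T − 16.8) + 0.326*780*(T − 16.8) = 0
366.56(T − 251) + 477.62(T − 16.8) + 254.28(T − 16.8) = 0
(366.56 + 477.62 + 254.28) T = 366.56*251 + 477.62*16.8 + 254.28*16.8
T = 104302/1098.5 ≈ 94.95 °C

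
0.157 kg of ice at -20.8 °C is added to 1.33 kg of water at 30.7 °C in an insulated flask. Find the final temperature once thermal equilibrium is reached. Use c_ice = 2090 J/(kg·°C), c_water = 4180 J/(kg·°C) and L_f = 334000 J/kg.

Energy conservation, ΣQ = 0:
warm ice to 0 °C: 0.157×2090×(0 − (-20.8)) = 6825.1
  melt ice: 0.157×334000 = 52438
  warm the meltwater: 656.26 T
  water cools: 1.33×4180×(T − 30.7) = 5559.4(T − 30.7)
6215.7 T = 170674 − 59263 = 111410
T ≈ 17.92 °C. Since T > 0 °C, the all-ice-melts assumption holds.

T_f ≈ 17.9 °C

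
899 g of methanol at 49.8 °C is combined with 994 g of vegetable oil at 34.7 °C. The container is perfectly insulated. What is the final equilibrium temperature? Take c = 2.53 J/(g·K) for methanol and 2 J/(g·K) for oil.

Setting the total heat transfer to zero:
899×2.53×(T − 49.8) + 994×2×(T − 34.7) = 0
4262.5 T = 182252
T ≈ 42.76 °C

T_f ≈ 42.8 °C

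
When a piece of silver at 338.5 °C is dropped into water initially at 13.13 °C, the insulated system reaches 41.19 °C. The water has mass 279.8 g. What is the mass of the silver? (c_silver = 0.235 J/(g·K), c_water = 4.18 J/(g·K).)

Conservation of energy gives ΣQ = 0:
m×0.235×(41.19 − 338.5) + 279.8×4.18×(41.19 − 13.13) = 0
-69.87 m = -32818
m = -32818/-69.87 ≈ 469.7 g

m ≈ 470 g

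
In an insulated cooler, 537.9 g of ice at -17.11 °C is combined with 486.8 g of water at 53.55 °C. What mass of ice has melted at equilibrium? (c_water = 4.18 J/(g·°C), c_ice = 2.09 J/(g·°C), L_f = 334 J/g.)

m_melted ≈ 269 g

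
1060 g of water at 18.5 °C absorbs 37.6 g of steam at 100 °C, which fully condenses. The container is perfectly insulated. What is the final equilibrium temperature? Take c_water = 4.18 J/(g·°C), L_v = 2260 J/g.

T_f ≈ 39.8 °C

Let T be the final temperature. ΣQ_i = 0:
condense steam: −37.6×2260 = −84976; condensed water 100 °C→T: 157.17(T − 100); original water: 4430.8(T − 18.5)
4588 T = 84976 + 15717 + 81970 = 182663
T ≈ 39.81 °C (< 100 °C, so full condensation is consistent).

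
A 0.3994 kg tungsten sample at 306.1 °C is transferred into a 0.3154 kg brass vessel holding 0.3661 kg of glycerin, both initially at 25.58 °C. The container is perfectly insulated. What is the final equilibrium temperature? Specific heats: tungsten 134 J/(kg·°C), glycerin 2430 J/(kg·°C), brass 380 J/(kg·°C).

T_f ≈ 39.7 °C

T_f is the heat-capacity-weighted average of the initial temperatures:
T_f = (53.52·306.1 + 889.62·25.58 + 119.85·25.58) / (53.52 + 889.62 + 119.85)
    = 42205 / 1063 ≈ 39.70 °C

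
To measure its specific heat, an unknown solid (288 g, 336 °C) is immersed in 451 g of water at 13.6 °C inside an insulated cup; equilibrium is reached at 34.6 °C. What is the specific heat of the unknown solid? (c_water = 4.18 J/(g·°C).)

Let T be the final temperature. ΣQ_i = 0:
288·c·(34.6 − 336) + 451·4.18·(34.6 − 13.6) = 0
-86803 c = -39589
c = -39589/-86803 ≈ 0.4561 J/(g·°C)

c ≈ 0.456 J/(g·°C)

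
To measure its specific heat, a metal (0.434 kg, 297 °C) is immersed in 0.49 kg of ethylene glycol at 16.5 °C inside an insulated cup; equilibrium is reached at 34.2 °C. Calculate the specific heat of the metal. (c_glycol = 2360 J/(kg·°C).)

Energy conservation, ΣQ = 0:
0.434×c×(34.2 − 297) + 0.49×2360×(34.2 − 16.5) = 0
-114.06 c = -20468
c = -20468/-114.06 ≈ 179.5 J/(kg·°C)

c ≈ 179 J/(kg·°C)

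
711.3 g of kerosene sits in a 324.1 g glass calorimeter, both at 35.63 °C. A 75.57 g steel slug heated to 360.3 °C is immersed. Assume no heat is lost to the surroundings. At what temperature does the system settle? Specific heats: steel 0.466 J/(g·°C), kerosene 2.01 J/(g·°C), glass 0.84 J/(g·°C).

Let T be the final temperature. ΣQ_i = 0:
75.57·0.466·(T − 360.3) + 711.3·2.01·(T − 35.63) + 324.1·0.84·(T − 35.63) = 0
35.22(T − 360.3) + 1429.7(T − 35.63) + 272.24(T − 35.63) = 0
(35.22 + 1429.7 + 272.24) T = 35.22·360.3 + 1429.7·35.63 + 272.24·35.63
T = 73329 / 1737.2 = 42.2 °C

T_f ≈ 42.2 °C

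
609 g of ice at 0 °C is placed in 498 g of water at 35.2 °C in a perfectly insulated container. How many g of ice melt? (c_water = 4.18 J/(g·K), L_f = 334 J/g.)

m_melted ≈ 219 g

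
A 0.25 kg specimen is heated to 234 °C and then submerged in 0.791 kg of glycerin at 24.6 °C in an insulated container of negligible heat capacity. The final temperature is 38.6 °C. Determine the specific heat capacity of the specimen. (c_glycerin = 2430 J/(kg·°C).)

Heat lost by the specimen = heat gained by the glycerin:
0.25×c×(234 − 38.6) = 0.791×2430×(38.6 − 24.6)
48.85 c = 26910  ⇒  c ≈ 550.9 J/(kg·°C)

c ≈ 551 J/(kg·°C)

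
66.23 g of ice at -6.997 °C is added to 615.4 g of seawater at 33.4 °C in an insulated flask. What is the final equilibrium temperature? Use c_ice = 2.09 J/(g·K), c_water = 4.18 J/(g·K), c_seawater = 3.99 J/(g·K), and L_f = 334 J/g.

T_f ≈ 21.6 °C

Taking heat into each body as positive, Σ m c ΔT = 0:
warm ice to 0 °C: 66.23·2.09·(0 − (-6.997)) = 968.53
  melt ice: 66.23·334 = 22121
  meltwater 0→T: 66.23·4.18·T = 276.84 T
  seawater cools: 615.4·3.99·(T − 33.4) = 2455.4(T − 33.4)
2732.3 T = 82012 − 23089 = 58923
T ≈ 21.57 °C. Since T > 0 °C, the all-ice-melts assumption holds.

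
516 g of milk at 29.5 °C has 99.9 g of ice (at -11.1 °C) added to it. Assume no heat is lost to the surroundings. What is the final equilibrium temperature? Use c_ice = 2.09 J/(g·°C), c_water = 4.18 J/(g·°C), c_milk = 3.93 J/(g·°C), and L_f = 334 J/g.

Net heat exchanged in the isolated system is zero:
warm ice to 0 °C: 99.9·2.09·(0 − (-11.1)) = 2317.6
  fusion: m_ice L_f = 99.9·334 = 33367
  warm the meltwater: 417.58 T
  milk: 2027.9(T − 29.5)
2445.5 T = 59822 − 35684 = 24138
T ≈ 9.87 °C (positive, so assuming full melt was valid).

T_f ≈ 9.9 °C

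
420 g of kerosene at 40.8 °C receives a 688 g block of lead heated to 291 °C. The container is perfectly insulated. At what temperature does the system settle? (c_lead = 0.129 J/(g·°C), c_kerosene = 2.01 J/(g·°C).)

T_f ≈ 64.6 °C

T_f = Σ m_i c_i T_i / Σ m_i c_i:
T_f = (88.75×291 + 844.2×40.8) / (88.75 + 844.2)
    = 60270 / 932.95 ≈ 64.60 °C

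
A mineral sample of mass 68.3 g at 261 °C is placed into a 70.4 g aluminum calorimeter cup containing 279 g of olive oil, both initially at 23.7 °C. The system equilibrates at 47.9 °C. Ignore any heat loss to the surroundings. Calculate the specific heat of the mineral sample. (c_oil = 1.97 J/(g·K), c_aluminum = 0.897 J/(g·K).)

c ≈ 1.02 J/(g·K)

Setting the total heat transfer to zero:
68.3·c·(47.9 − 261) + 279·1.97·(47.9 − 23.7) + 70.4·0.897·(47.9 − 23.7) = 0
-14555 c = -14829
c = -14829/-14555 ≈ 1.019 J/(g·K)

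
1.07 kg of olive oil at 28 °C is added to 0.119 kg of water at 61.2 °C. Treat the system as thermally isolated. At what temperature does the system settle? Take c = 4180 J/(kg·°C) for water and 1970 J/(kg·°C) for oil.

T_f ≈ 34.3 °C

Heat lost by the water equals heat gained by the oil:
0.119·4180·(61.2 − T) = 1.07·1970·(T − 28)
497.42(61.2 − T) = 2107.9(T − 28)
2605.3 T = 89463  ⇒  T ≈ 34.34 °C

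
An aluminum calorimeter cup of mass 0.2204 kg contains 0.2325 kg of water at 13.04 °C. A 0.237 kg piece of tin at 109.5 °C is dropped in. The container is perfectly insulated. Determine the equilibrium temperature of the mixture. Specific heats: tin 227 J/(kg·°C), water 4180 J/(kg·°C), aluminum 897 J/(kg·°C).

Let T be the final temperature. ΣQ_i = 0:
0.237*227*(T − 109.5) + 0.2325*4180*(T − 13.04) + 0.2204*897*(T − 13.04) = 0
53.8(T − 109.5) + 971.85(T − 13.04) + 197.7(T − 13.04) = 0
(53.8 + 971.85 + 197.7) T = 53.8*109.5 + 971.85*13.04 + 197.7*13.04
T = 21142/1223.3 ≈ 17.28 °C

T_f ≈ 17.3 °C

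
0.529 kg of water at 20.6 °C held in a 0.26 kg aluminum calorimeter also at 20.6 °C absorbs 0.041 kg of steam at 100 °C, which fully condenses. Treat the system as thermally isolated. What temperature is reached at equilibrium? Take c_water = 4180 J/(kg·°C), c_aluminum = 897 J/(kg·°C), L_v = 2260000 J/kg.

Let T be the final temperature. ΣQ_i = 0:
steam→water at 100 °C releases m L_v = 0.041·2260000 = 92660; condensed water 100 °C→T: 171.38(T − 100); water warms: 0.529·4180·(T − 20.6) = 2211.2(T − 20.6); aluminum cup: 0.26·897·(T − 20.6) = 233.22(T − 20.6)
2615.8 T = 92660 + 17138 + 50355 = 160153
T ≈ 61.22 °C, under the boiling point, so the assumption holds.

T_f ≈ 61.2 °C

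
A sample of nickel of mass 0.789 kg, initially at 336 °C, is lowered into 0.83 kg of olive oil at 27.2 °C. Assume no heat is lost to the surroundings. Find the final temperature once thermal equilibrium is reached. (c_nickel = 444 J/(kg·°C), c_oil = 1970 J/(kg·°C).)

T_f ≈ 81.7 °C

Net heat exchanged in the isolated system is zero:
0.789·444·(T − 336) + 0.83·1970·(T − 27.2) = 0
1985.4 T = 162181
T ≈ 81.69 °C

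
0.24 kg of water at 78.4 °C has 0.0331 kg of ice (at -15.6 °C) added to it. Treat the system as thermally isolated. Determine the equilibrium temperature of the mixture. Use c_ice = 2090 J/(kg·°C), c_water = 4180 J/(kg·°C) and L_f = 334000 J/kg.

T_f ≈ 58.3 °C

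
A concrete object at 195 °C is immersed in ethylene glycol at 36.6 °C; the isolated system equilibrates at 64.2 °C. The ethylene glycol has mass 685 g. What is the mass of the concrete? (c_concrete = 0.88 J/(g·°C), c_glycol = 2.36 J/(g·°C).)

m ≈ 388 g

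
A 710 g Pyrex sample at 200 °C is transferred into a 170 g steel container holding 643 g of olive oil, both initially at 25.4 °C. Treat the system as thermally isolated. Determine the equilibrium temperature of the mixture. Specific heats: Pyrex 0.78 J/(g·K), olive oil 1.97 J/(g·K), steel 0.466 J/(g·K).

T_f = Σ m_i c_i T_i / Σ m_i c_i:
T_f = (553.8*200 + 1266.7*25.4 + 79.22*25.4) / (553.8 + 1266.7 + 79.22)
    = 144947 / 1899.7 ≈ 76.30 °C

T_f ≈ 76.3 °C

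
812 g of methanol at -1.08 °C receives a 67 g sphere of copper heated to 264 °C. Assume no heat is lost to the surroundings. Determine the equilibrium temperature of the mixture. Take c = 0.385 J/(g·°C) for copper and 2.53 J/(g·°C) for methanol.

T_f ≈ 2.2 °C

With ΣQ=0 the equilibrium temperature is the m·c-weighted mean:
T_f = (25.8·264 + 2054.4·(-1.08)) / (25.8 + 2054.4)
    = 4591.2 / 2080.2 ≈ 2.21 °C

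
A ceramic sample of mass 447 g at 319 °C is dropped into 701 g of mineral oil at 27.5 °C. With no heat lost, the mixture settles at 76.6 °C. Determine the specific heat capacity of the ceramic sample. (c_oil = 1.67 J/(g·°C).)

c ≈ 0.53 J/(g·°C)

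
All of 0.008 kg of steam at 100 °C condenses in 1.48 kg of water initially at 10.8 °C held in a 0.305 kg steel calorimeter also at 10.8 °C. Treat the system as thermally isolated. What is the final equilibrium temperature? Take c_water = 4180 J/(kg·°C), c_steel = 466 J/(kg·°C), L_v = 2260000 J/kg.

T_f ≈ 14.1 °C

Setting the total heat transfer to zero:
condense steam: −0.008×2260000 = −18080
  condensate cools 100→T: 0.008×4180×(T − 100) = 33.44(T − 100)
  water warms: 1.48×4180×(T − 10.8) = 6186.4(T − 10.8)
  cup: 142.13(T − 10.8)
6362 T = 18080 + 3344 + 68348 = 89772
T ≈ 14.11 °C, under the boiling point, so the assumption holds.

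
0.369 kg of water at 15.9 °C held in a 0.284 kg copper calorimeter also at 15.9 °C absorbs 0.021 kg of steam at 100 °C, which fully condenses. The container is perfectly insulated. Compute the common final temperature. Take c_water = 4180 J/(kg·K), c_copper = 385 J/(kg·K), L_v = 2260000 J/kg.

Heat gained plus heat lost sum to zero:
condense steam: −0.021·2260000 = −47460
  condensate cools 100→T: 0.021·4180·(T − 100) = 87.78(T − 100)
  water warms: 0.369·4180·(T − 15.9) = 1542.4(T − 15.9)
  copper cup: 0.284·385·(T − 15.9) = 109.34(T − 15.9)
1739.5 T = 47460 + 8778 + 26263 = 82501
T ≈ 47.43 °C, under the boiling point, so the assumption holds.

T_f ≈ 47.4 °C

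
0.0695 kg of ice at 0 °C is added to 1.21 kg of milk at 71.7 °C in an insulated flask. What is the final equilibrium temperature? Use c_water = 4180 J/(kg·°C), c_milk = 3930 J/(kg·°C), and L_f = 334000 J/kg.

T_f ≈ 63.0 °C

Energy balance with sensible and latent terms:
fusion: m_ice L_f = 0.0695·334000 = 23213; warm the meltwater: 290.51 T; milk cools: 1.21·3930·(T − 71.7) = 4755.3(T − 71.7)
5045.8 T = 340955 − 23213 = 317742
T ≈ 62.97 °C — above 0 °C, consistent with complete melting.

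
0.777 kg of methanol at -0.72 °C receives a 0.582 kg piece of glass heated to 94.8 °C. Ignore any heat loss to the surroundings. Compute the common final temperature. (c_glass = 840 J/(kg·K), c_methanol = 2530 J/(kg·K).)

Heat lost by the glass equals heat gained by the methanol:
0.582·840·(94.8 − T) = 0.777·2530·(T − (-0.72))
488.88(94.8 − T) = 1965.8(T − (-0.72))
2454.7 T = 44930  ⇒  T ≈ 18.30 °C

T_f ≈ 18.3 °C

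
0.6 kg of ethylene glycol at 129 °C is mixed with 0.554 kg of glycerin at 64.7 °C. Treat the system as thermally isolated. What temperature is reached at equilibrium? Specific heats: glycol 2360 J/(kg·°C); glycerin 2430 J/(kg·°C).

T_f ≈ 97.7 °C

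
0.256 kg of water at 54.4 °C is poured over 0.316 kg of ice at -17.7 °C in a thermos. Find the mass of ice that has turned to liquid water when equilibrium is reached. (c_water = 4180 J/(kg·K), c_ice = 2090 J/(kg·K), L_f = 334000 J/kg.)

Cooling the water to 0 °C releases 0.256·4180·54.4 = 58212 J.
Of that, 0.316·2090·17.7 = 11690 J goes to bring the ice to 0 °C, leaving 46523 J.
To melt every bit of ice: 0.316·334000 = 105544 J.
Since 46523 < 105544 J, not all the ice melts; equilibrium is at 0 °C.
m_melt = 46523 / L_f = 0.1393 kg.

m_melted ≈ 0.139 kg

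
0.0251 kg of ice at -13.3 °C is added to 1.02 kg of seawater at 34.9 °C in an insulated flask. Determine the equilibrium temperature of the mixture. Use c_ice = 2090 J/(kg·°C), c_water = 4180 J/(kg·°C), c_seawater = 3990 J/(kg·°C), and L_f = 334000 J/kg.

Sum of m c ΔT and latent-heat terms is zero:
warm ice to 0 °C: 0.0251×2090×(0 − (-13.3)) = 697.7
  melt ice: 0.0251×334000 = 8383.4
  warm the meltwater: 104.92 T
  seawater: 4069.8(T − 34.9)
4174.7 T = 142036 − 9081.1 = 132955
T ≈ 31.85 °C. Since T > 0 °C, the all-ice-melts assumption holds.

T_f ≈ 31.8 °C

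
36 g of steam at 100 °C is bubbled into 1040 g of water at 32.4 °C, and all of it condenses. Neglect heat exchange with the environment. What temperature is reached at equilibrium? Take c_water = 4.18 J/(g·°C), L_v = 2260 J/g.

Heat gained plus heat lost sum to zero:
condense steam: −36×2260 = −81360; condensate cools 100→T: 36×4.18×(T − 100) = 150.48(T − 100); water warms: 1040×4.18×(T − 32.4) = 4347.2(T − 32.4)
4497.7 T = 81360 + 15048 + 140849 = 237257
T ≈ 52.75 °C (< 100 °C, so full condensation is consistent).

T_f ≈ 52.8 °C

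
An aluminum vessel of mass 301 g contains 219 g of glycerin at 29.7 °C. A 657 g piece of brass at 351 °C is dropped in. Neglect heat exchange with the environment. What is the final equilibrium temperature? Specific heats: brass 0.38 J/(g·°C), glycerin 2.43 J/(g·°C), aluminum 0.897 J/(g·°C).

T_f ≈ 106.0 °C

Let T be the final temperature. ΣQ_i = 0:
657×0.38×(T − 351) + 219×2.43×(T − 29.7) + 301×0.897×(T − 29.7) = 0
249.66(T − 351) + 532.17(T − 29.7) + 270(T − 29.7) = 0
1051.8 T = 111455
T = 111455 / 1051.8 = 106 °C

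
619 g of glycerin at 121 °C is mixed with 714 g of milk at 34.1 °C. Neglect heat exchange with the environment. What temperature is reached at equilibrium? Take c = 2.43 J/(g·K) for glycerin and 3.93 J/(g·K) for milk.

With ΣQ=0 the equilibrium temperature is the m·c-weighted mean:
T_f = (1504.2×121 + 2806×34.1) / (1504.2 + 2806)
    = 277690 / 4310.2 ≈ 64.43 °C

T_f ≈ 64.4 °C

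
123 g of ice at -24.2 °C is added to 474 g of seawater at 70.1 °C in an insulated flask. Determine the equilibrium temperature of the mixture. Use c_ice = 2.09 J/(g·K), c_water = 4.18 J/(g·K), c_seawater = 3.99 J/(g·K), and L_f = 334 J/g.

Sum of m c ΔT and latent-heat terms is zero:
warm ice to 0 °C: 123·2.09·(0 − (-24.2)) = 6221.1; melt ice: 123·334 = 41082; meltwater 0→T: 123·4.18·T = 514.14 T; seawater: 1891.3(T − 70.1)
2405.4 T = 132577 − 47303 = 85274
T ≈ 35.45 °C. Since T > 0 °C, the all-ice-melts assumption holds.

T_f ≈ 35.5 °C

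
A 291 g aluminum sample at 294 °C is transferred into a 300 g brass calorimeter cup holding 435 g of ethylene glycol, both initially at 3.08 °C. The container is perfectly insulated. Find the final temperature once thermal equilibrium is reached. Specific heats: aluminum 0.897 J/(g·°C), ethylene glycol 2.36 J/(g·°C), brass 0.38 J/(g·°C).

With ΣQ=0 the equilibrium temperature is the m·c-weighted mean:
T_f = (261.03×294 + 1026.6×3.08 + 114×3.08) / (261.03 + 1026.6 + 114)
    = 80255 / 1401.6 ≈ 57.26 °C

T_f ≈ 57.3 °C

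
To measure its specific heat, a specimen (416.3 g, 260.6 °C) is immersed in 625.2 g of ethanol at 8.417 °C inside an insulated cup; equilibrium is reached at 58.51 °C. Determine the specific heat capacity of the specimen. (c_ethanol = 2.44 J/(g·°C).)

c ≈ 0.908 J/(g·°C)

m_s c (T_s − T_f) = m_ethanol c_ethanol (T_f − T_0):
416.3×c×(260.6 − 58.51) = 625.2×2.44×(58.51 − 8.417)
84130 c = 76416  ⇒  c ≈ 0.9083 J/(g·°C)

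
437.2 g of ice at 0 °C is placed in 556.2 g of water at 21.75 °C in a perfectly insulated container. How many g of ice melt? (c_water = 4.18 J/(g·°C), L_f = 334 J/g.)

m_melted ≈ 151 g

Heat available from the water dropping to 0 °C: 556.2·4.18·21.75 = 50567 J.
Fully melting the ice requires m_ice L_f = 437.2·334 = 146025 J.
50567 J < 146025 J, so only part of the ice melts and the system sits at 0 °C.
m_melt = 50567 / L_f = 151.4 g.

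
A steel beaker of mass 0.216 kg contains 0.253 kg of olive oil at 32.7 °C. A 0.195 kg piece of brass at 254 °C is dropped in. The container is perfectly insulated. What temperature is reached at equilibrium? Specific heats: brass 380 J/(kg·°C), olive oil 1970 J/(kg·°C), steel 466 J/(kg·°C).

T_f ≈ 57.1 °C

Net heat exchanged in the isolated system is zero:
0.195×380×(T − 254) + 0.253×1970×(T − 32.7) + 0.216×466×(T − 32.7) = 0
74.1(T − 254) + 498.41(T − 32.7) + 100.66(T − 32.7) = 0
(74.1 + 498.41 + 100.66) T = 74.1×254 + 498.41×32.7 + 100.66×32.7
T ≈ 57.06 °C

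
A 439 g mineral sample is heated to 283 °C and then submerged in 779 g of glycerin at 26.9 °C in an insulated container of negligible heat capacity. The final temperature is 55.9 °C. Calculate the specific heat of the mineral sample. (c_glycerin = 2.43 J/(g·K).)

c ≈ 0.551 J/(g·K)

Conservation of energy gives ΣQ = 0:
439×c×(55.9 − 283) + 779×2.43×(55.9 − 26.9) = 0
-99697 c = -54896
c = -54896/-99697 ≈ 0.5506 J/(g·K)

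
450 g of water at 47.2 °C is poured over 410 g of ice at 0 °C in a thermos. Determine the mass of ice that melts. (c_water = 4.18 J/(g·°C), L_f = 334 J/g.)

Water can give up m c ΔT = 450·4.18·47.2 = 88783 J before reaching 0 °C.
Fully melting the ice requires m_ice L_f = 410·334 = 136940 J.
Since 88783 < 136940 J, not all the ice melts; equilibrium is at 0 °C.
Mass melted = 88783/334 ≈ 265.8 g.

m_melted ≈ 266 g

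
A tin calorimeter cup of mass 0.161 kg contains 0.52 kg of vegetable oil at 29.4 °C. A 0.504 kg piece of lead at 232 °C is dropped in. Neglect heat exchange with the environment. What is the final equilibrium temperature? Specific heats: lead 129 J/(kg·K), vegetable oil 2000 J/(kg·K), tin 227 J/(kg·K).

With ΣQ=0 the equilibrium temperature is the m·c-weighted mean:
T_f = (65.02×232 + 1040×29.4 + 36.55×29.4) / (65.02 + 1040 + 36.55)
    = 46734 / 1141.6 ≈ 40.94 °C

T_f ≈ 40.9 °C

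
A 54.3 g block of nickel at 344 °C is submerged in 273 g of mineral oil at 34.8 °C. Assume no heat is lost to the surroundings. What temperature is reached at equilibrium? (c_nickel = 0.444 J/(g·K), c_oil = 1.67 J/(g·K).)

T_f ≈ 50.3 °C

Let T be the final temperature. ΣQ_i = 0:
54.3×0.444×(T − 344) + 273×1.67×(T − 34.8) = 0
(24.11 + 455.91) T = 24.11×344 + 455.91×34.8
T = 24159 / 480.02 = 50.3 °C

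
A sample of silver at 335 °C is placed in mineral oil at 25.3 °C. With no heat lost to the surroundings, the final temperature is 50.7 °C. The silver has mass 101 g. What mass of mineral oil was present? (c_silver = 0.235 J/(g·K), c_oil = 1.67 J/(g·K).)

m ≈ 159 g

Heat lost by the silver = heat gained by the oil:
101×0.235×(335 − 50.7) = m×1.67×(50.7 − 25.3)
42.42 m = 6747.9  ⇒  m ≈ 159.1 g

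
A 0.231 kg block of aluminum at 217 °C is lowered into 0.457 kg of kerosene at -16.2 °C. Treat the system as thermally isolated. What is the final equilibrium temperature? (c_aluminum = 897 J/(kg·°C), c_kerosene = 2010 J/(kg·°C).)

T_f ≈ 26.7 °C

Heat gained plus heat lost sum to zero:
0.231·897·(T − 217) + 0.457·2010·(T − (-16.2)) = 0
207.21(T − 217) + 918.57(T − (-16.2)) = 0
1125.8 T = 30083
T = 30083/1125.8 ≈ 26.72 °C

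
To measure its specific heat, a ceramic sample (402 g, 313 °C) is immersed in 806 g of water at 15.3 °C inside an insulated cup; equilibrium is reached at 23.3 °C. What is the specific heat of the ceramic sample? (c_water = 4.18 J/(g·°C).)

Heat lost by the ceramic sample = heat gained by the water:
402·c·(313 − 23.3) = 806·4.18·(23.3 − 15.3)
116459 c = 26953  ⇒  c ≈ 0.2314 J/(g·°C)

c ≈ 0.231 J/(g·°C)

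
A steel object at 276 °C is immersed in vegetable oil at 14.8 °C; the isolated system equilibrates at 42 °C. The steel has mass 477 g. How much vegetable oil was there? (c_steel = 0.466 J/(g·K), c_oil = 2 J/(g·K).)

|Q_steel| = |Q_oil|:
477·0.466·(276 − 42) = m·2·(42 − 14.8)
54.4 m = 52014  ⇒  m ≈ 956.1 g

m ≈ 956 g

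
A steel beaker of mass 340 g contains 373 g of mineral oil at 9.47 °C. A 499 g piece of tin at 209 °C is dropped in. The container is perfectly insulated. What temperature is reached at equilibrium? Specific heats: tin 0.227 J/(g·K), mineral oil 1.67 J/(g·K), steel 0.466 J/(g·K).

Net heat exchanged in the isolated system is zero:
499·0.227·(T − 209) + 373·1.67·(T − 9.47) + 340·0.466·(T − 9.47) = 0
113.27(T − 209) + 622.91(T − 9.47) + 158.44(T − 9.47) = 0
894.62 T = 31073
T ≈ 34.73 °C

T_f ≈ 34.7 °C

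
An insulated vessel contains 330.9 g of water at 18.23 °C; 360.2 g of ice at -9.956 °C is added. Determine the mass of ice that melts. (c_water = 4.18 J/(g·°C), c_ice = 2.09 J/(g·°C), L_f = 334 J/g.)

m_melted ≈ 53.1 g

Cooling the water to 0 °C releases 330.9×4.18×18.23 = 25215 J.
Of that, 360.2×2.09×9.956 = 7495.1 J goes to bring the ice to 0 °C, leaving 17720 J.
Melting all 360.2 g of ice would need 360.2×334 = 120307 J.
That's not enough to melt it all — equilibrium is at 0 °C with ice remaining.
m_melted×334 = 17720  ⇒  m_melted ≈ 53.05 g.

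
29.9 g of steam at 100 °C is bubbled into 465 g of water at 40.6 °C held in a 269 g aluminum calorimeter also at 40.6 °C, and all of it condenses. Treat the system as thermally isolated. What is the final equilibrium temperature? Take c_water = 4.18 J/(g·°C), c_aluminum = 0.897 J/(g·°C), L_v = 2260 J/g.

T_f ≈ 73.1 °C

Sum of m c ΔT and latent-heat terms is zero:
condense steam: −29.9·2260 = −67574
  condensate cools 100→T: 29.9·4.18·(T − 100) = 124.98(T − 100)
  original water: 1943.7(T − 40.6)
  aluminum cup: 269·0.897·(T − 40.6) = 241.29(T − 40.6)
2310 T = 67574 + 12498 + 88711 = 168783
T ≈ 73.07 °C (< 100 °C, so full condensation is consistent).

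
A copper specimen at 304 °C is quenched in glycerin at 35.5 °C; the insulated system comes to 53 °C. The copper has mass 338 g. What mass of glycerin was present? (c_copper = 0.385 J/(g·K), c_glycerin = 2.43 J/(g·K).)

Heat lost by the copper = heat gained by the glycerin:
338×0.385×(304 − 53) = m×2.43×(53 − 35.5)
42.53 m = 32663  ⇒  m ≈ 768.1 g

m ≈ 768 g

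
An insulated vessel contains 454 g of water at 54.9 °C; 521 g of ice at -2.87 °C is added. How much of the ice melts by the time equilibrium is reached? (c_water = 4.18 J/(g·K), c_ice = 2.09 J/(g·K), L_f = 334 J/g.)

m_melted ≈ 303 g

Water can give up m c ΔT = 454·4.18·54.9 = 104185 J before reaching 0 °C.
Warming the ice to 0 °C takes 521·2.09·2.87 = 3125.1 J, leaving 101060 J for melting.
To melt every bit of ice: 521·334 = 174014 J.
That's not enough to melt it all — equilibrium is at 0 °C with ice remaining.
m_melted·334 = 101060  ⇒  m_melted ≈ 302.6 g.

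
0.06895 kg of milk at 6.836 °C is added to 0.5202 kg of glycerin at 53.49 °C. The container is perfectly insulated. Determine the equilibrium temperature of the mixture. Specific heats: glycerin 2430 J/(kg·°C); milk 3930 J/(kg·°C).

Let T be the final temperature. ΣQ_i = 0:
0.5202·2430·(T − 53.49) + 0.06895·3930·(T − 6.836) = 0
1264.1(T − 53.49) + 270.97(T − 6.836) = 0
1535.1 T = 69468
T = 69468 / 1535.1 = 45.3 °C

T_f ≈ 45.3 °C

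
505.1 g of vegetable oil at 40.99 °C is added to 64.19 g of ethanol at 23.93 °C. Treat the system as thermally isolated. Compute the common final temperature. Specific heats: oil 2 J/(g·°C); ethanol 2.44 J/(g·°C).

T_f ≈ 38.7 °C

Heat lost by the oil equals heat gained by the ethanol:
505.1×2×(40.99 − T) = 64.19×2.44×(T − 23.93)
1010.2(40.99 − T) = 156.62(T − 23.93)
1166.8 T = 45156  ⇒  T ≈ 38.70 °C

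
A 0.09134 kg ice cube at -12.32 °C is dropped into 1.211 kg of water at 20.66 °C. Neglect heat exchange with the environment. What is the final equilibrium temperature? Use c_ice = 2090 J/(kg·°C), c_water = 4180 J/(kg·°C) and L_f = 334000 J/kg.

Setting the total heat transfer to zero:
ice -12.32→0 °C: 0.09134×2090×12.32 = 2351.9
  fusion: m_ice L_f = 0.09134×334000 = 30508
  warm the meltwater: 381.8 T
  water: 5062(T − 20.66)
5443.8 T = 104581 − 32859 = 71721
T ≈ 13.17 °C (positive, so assuming full melt was valid).

T_f ≈ 13.2 °C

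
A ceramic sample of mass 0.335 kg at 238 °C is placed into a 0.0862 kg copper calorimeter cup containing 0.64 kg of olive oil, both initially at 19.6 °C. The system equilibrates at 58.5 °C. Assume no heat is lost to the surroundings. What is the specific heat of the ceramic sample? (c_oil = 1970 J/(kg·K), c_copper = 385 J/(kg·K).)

c ≈ 837 J/(kg·K)

Energy conservation, ΣQ = 0:
0.335·c·(58.5 − 238) + 0.64·1970·(58.5 − 19.6) + 0.0862·385·(58.5 − 19.6) = 0
-60.13 c = -50336
c = -50336/-60.13 ≈ 837.1 J/(kg·K)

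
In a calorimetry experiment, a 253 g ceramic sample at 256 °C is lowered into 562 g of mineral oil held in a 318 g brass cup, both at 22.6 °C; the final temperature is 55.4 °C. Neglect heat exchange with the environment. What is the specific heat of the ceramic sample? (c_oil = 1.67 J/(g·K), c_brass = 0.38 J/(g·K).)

c ≈ 0.685 J/(g·K)

Net heat exchanged in the isolated system is zero:
253×c×(55.4 − 256) + 562×1.67×(55.4 − 22.6) + 318×0.38×(55.4 − 22.6) = 0
-50752 c = -34748
c = -34748/-50752 ≈ 0.6847 J/(g·K)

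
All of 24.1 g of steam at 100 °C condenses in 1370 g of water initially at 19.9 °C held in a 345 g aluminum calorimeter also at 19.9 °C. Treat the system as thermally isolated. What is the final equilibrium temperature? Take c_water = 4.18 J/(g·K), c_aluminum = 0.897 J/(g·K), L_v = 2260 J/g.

T_f ≈ 30.1 °C

Setting the total heat transfer to zero:
condense steam: −24.1×2260 = −54466; condensate cools 100→T: 24.1×4.18×(T − 100) = 100.74(T − 100); water warms: 1370×4.18×(T − 19.9) = 5726.6(T − 19.9); cup: 309.47(T − 19.9)
6136.8 T = 54466 + 10074 + 120118 = 184657
T ≈ 30.09 °C — below 100 °C, confirming all the steam condensed.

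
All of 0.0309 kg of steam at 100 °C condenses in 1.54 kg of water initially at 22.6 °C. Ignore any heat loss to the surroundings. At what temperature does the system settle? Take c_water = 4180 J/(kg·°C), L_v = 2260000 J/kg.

T_f ≈ 34.8 °C

Let T be the final temperature. ΣQ_i = 0:
steam→water at 100 °C releases m L_v = 0.0309·2260000 = 69834
  condensed water 100 °C→T: 129.16(T − 100)
  original water: 6437.2(T − 22.6)
6566.4 T = 69834 + 12916 + 145481 = 228231
T ≈ 34.76 °C (< 100 °C, so full condensation is consistent).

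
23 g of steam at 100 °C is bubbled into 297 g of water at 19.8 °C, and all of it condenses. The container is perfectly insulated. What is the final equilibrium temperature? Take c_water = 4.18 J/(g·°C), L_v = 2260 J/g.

T_f ≈ 64.4 °C

Energy balance with sensible and latent terms:
steam→water at 100 °C releases m L_v = 23·2260 = 51980; condensate cools 100→T: 23·4.18·(T − 100) = 96.14(T − 100); water warms: 297·4.18·(T − 19.8) = 1241.5(T − 19.8)
1337.6 T = 51980 + 9614 + 24581 = 86175
T ≈ 64.43 °C — below 100 °C, confirming all the steam condensed.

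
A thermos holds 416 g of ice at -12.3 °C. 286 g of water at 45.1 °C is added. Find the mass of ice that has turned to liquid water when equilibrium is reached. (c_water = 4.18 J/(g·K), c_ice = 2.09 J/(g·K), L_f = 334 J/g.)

m_melted ≈ 129 g

Cooling the water to 0 °C releases 286×4.18×45.1 = 53916 J.
Of that, 416×2.09×12.3 = 10694 J goes to bring the ice to 0 °C, leaving 43222 J.
Melting all 416 g of ice would need 416×334 = 138944 J.
43222 J < 138944 J, so only part of the ice melts and the system sits at 0 °C.
m_melt = 43222 / L_f = 129.4 g.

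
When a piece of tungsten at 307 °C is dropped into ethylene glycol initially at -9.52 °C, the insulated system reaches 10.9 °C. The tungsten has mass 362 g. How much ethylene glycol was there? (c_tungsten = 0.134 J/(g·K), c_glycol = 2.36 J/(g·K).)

m ≈ 298 g

Heat gained plus heat lost sum to zero:
362·0.134·(10.9 − 307) + m·2.36·(10.9 − (-9.52)) = 0
48.19 m = 14363
m = 14363/48.19 ≈ 298 g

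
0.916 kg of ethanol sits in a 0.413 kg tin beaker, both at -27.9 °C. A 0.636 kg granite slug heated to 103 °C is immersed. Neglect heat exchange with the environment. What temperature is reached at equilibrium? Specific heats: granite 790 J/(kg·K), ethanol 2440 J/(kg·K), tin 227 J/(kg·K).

T_f ≈ -4.7 °C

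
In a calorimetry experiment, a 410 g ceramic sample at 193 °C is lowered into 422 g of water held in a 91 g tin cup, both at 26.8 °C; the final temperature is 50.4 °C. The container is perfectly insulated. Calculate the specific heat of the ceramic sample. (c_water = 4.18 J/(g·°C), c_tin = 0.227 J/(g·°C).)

Taking heat into each body as positive, Σ m c ΔT = 0:
410·c·(50.4 − 193) + 422·4.18·(50.4 − 26.8) + 91·0.227·(50.4 − 26.8) = 0
-58466 c = -42117
c = -42117/-58466 ≈ 0.7204 J/(g·°C)

c ≈ 0.72 J/(g·°C)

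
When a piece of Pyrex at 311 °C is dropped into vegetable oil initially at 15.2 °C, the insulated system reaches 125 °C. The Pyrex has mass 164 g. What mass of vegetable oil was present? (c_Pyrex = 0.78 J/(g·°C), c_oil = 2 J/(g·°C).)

m ≈ 108 g

Heat lost by the Pyrex = heat gained by the oil:
164×0.78×(311 − 125) = m×2×(125 − 15.2)
219.6 m = 23793  ⇒  m ≈ 108.3 g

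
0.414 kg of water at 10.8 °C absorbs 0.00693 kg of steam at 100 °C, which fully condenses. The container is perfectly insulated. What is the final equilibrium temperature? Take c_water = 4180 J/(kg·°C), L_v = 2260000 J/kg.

T_f ≈ 21.2 °C

Let T be the final temperature. ΣQ_i = 0:
steam→water at 100 °C releases m L_v = 0.00693×2260000 = 15662
  condensate cools 100→T: 0.00693×4180×(T − 100) = 28.97(T − 100)
  water warms: 0.414×4180×(T − 10.8) = 1730.5(T − 10.8)
1759.5 T = 15662 + 2896.7 + 18690 = 37248
T ≈ 21.17 °C, under the boiling point, so the assumption holds.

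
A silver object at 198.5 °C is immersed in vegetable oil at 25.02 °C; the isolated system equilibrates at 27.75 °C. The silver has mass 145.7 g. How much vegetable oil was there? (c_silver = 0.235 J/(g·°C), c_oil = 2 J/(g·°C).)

m ≈ 1070 g

Heat lost by the silver = heat gained by the oil:
145.7·0.235·(198.5 − 27.75) = m·2·(27.75 − 25.02)
5.46 m = 5846.4  ⇒  m ≈ 1071 g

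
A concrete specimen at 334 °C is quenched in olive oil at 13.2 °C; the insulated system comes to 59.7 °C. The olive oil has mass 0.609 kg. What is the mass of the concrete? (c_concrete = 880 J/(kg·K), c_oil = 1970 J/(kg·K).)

m ≈ 0.231 kg

Heat lost by the concrete = heat gained by the oil:
m·880·(334 − 59.7) = 0.609·1970·(59.7 − 13.2)
241384 m = 55787  ⇒  m ≈ 0.2311 kg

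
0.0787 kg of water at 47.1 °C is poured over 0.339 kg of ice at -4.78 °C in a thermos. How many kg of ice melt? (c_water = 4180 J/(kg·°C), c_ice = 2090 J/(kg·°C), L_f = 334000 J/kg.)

Heat available from the water dropping to 0 °C: 0.0787·4180·47.1 = 15494 J.
Of that, 0.339·2090·4.78 = 3386.7 J goes to bring the ice to 0 °C, leaving 12108 J.
Fully melting the ice requires m_ice L_f = 0.339·334000 = 113226 J.
That's not enough to melt it all — equilibrium is at 0 °C with ice remaining.
Mass melted = 12108/334000 ≈ 0.03625 kg.

m_melted ≈ 0.0363 kg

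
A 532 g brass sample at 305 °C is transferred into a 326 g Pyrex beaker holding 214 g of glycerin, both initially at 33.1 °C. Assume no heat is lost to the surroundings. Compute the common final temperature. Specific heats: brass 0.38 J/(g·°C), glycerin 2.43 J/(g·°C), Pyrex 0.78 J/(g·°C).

Net heat exchanged in the isolated system is zero:
532*0.38*(T − 305) + 214*2.43*(T − 33.1) + 326*0.78*(T − 33.1) = 0
202.16(T − 305) + 520.02(T − 33.1) + 254.28(T − 33.1) = 0
976.46 T = 87288
T ≈ 89.39 °C

T_f ≈ 89.4 °C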